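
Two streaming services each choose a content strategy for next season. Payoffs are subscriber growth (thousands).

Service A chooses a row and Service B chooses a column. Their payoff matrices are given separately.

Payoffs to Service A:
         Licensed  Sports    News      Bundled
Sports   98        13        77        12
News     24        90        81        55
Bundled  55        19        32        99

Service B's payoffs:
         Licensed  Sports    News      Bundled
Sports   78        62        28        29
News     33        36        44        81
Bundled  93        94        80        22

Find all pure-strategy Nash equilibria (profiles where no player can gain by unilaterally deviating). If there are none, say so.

Pure NE: (Sports, Licensed)

Service A against Licensed: payoffs 98, 24, 55 → best response Sports.
Service A against Sports: payoffs 13, 90, 19 → best response News.
Service A against News: payoffs 77, 81, 32 → best response News.
Service A against Bundled: payoffs 12, 55, 99 → best response Bundled.
Service B against Sports: payoffs 78, 62, 28, 29 → best response Licensed.
Service B against News: payoffs 33, 36, 44, 81 → best response Bundled.
Service B against Bundled: payoffs 93, 94, 80, 22 → best response Sports.
Mutual best responses: (Sports, Licensed).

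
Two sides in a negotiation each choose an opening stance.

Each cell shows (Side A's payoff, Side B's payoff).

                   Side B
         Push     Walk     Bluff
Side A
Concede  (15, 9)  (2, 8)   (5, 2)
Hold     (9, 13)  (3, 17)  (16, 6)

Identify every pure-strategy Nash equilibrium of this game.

Pure-strategy Nash equilibria: (Concede, Push), (Hold, Walk)

Side A against Push: payoffs 15, 9 → best response Concede.
Side A against Walk: payoffs 2, 3 → best response Hold.
Side A against Bluff: payoffs 5, 16 → best response Hold.
Side B against Concede: payoffs 9, 8, 2 → best response Push.
Side B against Hold: payoffs 13, 17, 6 → best response Walk.
Mutual best responses: (Concede, Push); (Hold, Walk).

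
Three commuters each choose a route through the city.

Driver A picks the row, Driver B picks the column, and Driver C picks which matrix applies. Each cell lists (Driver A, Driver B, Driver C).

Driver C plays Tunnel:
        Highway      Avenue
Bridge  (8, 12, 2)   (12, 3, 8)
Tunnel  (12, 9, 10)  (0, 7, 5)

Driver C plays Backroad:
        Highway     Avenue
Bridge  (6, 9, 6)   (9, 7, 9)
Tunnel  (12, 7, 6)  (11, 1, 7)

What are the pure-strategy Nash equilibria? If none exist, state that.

For each player, find the best response to each opponent profile; mutual best responses are the pure NE.
Driver A against (Highway, Tunnel): payoffs 8, 12 → best response Tunnel.
Driver A against (Highway, Backroad): payoffs 6, 12 → best response Tunnel.
Driver A against (Avenue, Tunnel): payoffs 12, 0 → best response Bridge.
Driver A against (Avenue, Backroad): payoffs 9, 11 → best response Tunnel.
Driver B against (Bridge, Tunnel): payoffs 12, 3 → best response Highway.
Driver B against (Bridge, Backroad): payoffs 9, 7 → best response Highway.
Driver B against (Tunnel, Tunnel): payoffs 9, 7 → best response Highway.
Driver B against (Tunnel, Backroad): payoffs 7, 1 → best response Highway.
Driver C against (Bridge, Highway): payoffs 2, 6 → best response Backroad.
Driver C against (Bridge, Avenue): payoffs 8, 9 → best response Backroad.
Driver C against (Tunnel, Highway): payoffs 10, 6 → best response Tunnel.
Driver C against (Tunnel, Avenue): payoffs 5, 7 → best response Backroad.
Mutual best responses: (Tunnel, Highway, Tunnel).

Pure NE: (Tunnel, Highway, Tunnel)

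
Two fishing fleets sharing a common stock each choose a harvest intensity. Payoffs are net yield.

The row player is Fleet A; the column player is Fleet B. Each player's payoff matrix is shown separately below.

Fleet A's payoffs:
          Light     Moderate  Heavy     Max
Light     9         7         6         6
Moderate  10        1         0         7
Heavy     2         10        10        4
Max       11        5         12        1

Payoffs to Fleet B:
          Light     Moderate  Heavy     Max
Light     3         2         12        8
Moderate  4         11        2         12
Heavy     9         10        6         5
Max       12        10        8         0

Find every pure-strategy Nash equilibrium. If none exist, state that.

(Moderate, Max) and (Heavy, Moderate) and (Max, Light)

Fleet A against Light: payoffs 9, 10, 2, 11 → best response Max.
Fleet A against Moderate: payoffs 7, 1, 10, 5 → best response Heavy.
Fleet A against Heavy: payoffs 6, 0, 10, 12 → best response Max.
Fleet A against Max: payoffs 6, 7, 4, 1 → best response Moderate.
Fleet B against Light: payoffs 3, 2, 12, 8 → best response Heavy.
Fleet B against Moderate: payoffs 4, 11, 2, 12 → best response Max.
Fleet B against Heavy: payoffs 9, 10, 6, 5 → best response Moderate.
Fleet B against Max: payoffs 12, 10, 8, 0 → best response Light.
Mutual best responses: (Moderate, Max); (Heavy, Moderate); (Max, Light).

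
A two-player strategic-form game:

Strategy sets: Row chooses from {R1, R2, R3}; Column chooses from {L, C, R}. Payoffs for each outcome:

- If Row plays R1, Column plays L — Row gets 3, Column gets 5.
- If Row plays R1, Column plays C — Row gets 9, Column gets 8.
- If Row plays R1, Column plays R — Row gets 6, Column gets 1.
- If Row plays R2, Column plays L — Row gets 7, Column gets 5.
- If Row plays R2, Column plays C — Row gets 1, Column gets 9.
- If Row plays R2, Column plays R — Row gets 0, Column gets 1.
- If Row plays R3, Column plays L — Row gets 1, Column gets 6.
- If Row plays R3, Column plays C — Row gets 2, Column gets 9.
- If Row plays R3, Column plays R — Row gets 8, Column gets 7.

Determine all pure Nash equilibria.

The unique pure-strategy Nash equilibrium is (R1, C).

(R1, L): Row can switch to R2 (3 → 7). Not NE.
(R1, C): Row gets 9, best alternative 2; Column gets 8, best alternative 5. No profitable deviation — NE.
(R1, R): Row can switch to R3 (6 → 8). Not NE.
(R2, L): Column can switch to C (5 → 9). Not NE.
(R2, C): Row can switch to R1 (1 → 9). Not NE.
(R2, R): Row can switch to R1 (0 → 6). Not NE.
(R3, L): Row can switch to R1 (1 → 3). Not NE.
(R3, C): Row can switch to R1 (2 → 9). Not NE.
(R3, R): Column can switch to C (7 → 9). Not NE.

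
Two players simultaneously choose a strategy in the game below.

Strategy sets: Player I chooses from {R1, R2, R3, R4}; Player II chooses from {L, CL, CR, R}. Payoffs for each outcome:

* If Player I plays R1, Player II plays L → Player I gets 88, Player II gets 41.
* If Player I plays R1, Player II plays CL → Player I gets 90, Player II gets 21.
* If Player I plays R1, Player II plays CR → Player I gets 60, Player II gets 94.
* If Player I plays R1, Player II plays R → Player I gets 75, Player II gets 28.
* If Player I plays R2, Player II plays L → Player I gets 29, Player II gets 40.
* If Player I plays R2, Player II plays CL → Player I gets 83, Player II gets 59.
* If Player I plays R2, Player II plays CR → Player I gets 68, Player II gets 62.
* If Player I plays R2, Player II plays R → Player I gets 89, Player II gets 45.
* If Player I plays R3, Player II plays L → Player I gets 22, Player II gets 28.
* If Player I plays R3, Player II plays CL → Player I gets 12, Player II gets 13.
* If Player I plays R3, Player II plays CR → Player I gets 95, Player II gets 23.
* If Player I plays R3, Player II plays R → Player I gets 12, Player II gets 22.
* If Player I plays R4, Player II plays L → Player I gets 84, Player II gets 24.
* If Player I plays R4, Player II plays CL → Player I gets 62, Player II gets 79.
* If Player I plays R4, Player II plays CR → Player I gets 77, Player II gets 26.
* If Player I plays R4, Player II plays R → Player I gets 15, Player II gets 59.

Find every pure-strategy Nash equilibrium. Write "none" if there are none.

This game has no pure Nash equilibrium.

Check each profile: it is a Nash equilibrium iff no player can strictly gain by switching unilaterally.
(R1, L): Player II can switch to CR (41 → 94). Not NE.
(R1, CL): Player II can switch to L (21 → 41). Not NE.
(R1, CR): Player I can switch to R2 (60 → 68). Not NE.
(R1, R): Player I can switch to R2 (75 → 89). Not NE.
(R2, L): Player I can switch to R1 (29 → 88). Not NE.
(R2, CL): Player I can switch to R1 (83 → 90). Not NE.
(R2, CR): Player I can switch to R3 (68 → 95). Not NE.
(R2, R): Player II can switch to CL (45 → 59). Not NE.
(R3, L): Player I can switch to R1 (22 → 88). Not NE.
(R3, CL): Player I can switch to R1 (12 → 90). Not NE.
(R3, CR): Player II can switch to L (23 → 28). Not NE.
(R3, R): Player I can switch to R1 (12 → 75). Not NE.
(The remaining 4 profiles each have a profitable deviation by the same check.)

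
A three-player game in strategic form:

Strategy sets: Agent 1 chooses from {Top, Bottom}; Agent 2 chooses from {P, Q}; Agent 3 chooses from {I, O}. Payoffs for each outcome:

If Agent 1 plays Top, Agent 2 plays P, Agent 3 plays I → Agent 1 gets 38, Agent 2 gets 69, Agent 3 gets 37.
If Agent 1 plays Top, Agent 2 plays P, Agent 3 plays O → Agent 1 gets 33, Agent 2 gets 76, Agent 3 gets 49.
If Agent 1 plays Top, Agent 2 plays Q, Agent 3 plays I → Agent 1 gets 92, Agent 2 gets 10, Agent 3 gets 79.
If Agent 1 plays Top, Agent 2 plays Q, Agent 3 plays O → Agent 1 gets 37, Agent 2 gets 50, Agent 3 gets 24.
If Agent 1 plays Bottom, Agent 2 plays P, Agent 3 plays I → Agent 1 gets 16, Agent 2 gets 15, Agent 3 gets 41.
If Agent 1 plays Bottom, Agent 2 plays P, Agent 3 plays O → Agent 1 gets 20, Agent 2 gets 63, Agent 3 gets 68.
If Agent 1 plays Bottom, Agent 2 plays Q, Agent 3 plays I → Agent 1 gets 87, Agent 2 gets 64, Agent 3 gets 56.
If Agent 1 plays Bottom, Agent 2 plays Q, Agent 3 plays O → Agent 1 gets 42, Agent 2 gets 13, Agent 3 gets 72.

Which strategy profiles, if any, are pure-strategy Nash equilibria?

For each strategy profile, look for a profitable unilateral deviation.
(Top, P, I): Agent 3 can switch to O (37 → 49). Not NE.
(Top, P, O): Agent 1 gets 33, best alternative 20; Agent 2 gets 76, best alternative 50; Agent 3 gets 49, best alternative 37. No profitable deviation — NE.
(Top, Q, I): Agent 2 can switch to P (10 → 69). Not NE.
(Top, Q, O): Agent 1 can switch to Bottom (37 → 42). Not NE.
(Bottom, P, I): Agent 1 can switch to Top (16 → 38). Not NE.
(Bottom, P, O): Agent 1 can switch to Top (20 → 33). Not NE.
(Bottom, Q, I): Agent 1 can switch to Top (87 → 92). Not NE.
(Bottom, Q, O): Agent 2 can switch to P (13 → 63). Not NE.

Pure NE: (Top, P, O)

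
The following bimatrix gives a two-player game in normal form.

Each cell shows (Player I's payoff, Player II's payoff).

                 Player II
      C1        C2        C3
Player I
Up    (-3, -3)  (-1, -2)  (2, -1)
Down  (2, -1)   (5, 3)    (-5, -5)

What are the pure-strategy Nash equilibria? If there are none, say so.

Pure-strategy Nash equilibria: (Up, C3); (Down, C2)

Check each profile: it is a Nash equilibrium iff no player can strictly gain by switching unilaterally.
(Up, C1): Player I can switch to Down (-3 → 2). Not NE.
(Up, C2): Player I can switch to Down (-1 → 5). Not NE.
(Up, C3): Player I gets 2, best alternative -5; Player II gets -1, best alternative -2. No profitable deviation — NE.
(Down, C1): Player II can switch to C2 (-1 → 3). Not NE.
(Down, C2): Player I gets 5, best alternative -1; Player II gets 3, best alternative -1. No profitable deviation — NE.
(Down, C3): Player I can switch to Up (-5 → 2). Not NE.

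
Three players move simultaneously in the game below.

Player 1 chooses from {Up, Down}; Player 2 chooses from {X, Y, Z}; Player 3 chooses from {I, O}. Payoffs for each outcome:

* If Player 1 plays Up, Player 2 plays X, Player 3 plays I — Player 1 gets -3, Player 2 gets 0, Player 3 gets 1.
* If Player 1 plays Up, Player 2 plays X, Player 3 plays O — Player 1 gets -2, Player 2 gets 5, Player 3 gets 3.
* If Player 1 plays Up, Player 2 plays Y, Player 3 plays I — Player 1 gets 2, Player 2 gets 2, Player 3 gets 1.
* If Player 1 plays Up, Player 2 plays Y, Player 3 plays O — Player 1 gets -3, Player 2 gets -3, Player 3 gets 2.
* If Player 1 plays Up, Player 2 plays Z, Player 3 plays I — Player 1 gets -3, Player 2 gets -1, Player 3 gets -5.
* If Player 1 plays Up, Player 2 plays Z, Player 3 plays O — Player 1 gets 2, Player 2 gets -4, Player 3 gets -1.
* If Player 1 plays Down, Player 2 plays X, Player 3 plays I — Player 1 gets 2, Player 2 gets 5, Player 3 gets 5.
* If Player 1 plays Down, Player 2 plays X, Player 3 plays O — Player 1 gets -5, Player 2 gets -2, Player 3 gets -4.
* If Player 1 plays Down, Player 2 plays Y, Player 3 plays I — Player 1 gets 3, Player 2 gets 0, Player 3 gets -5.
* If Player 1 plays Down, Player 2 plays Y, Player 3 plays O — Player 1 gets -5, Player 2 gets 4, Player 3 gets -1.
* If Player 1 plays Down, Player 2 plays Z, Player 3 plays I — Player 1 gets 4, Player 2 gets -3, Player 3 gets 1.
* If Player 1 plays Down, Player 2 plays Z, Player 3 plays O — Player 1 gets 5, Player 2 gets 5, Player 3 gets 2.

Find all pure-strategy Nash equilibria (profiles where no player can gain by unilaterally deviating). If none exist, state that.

(Up, X, O) and (Down, X, I) and (Down, Z, O)

(Up, X, I): Player 1 can switch to Down (-3 → 2). Not NE.
(Up, X, O): Player 1 gets -2, best alternative -5; Player 2 gets 5, best alternative -3; Player 3 gets 3, best alternative 1. No profitable deviation — NE.
(Up, Y, I): Player 1 can switch to Down (2 → 3). Not NE.
(Up, Y, O): Player 2 can switch to X (-3 → 5). Not NE.
(Up, Z, I): Player 1 can switch to Down (-3 → 4). Not NE.
(Up, Z, O): Player 1 can switch to Down (2 → 5). Not NE.
(Down, X, I): Player 1 gets 2, best alternative -3; Player 2 gets 5, best alternative 0; Player 3 gets 5, best alternative -4. No profitable deviation — NE.
(Down, X, O): Player 1 can switch to Up (-5 → -2). Not NE.
(Down, Y, I): Player 2 can switch to X (0 → 5). Not NE.
(Down, Y, O): Player 1 can switch to Up (-5 → -3). Not NE.
(Down, Z, I): Player 2 can switch to X (-3 → 5). Not NE.
(Down, Z, O): Player 1 gets 5, best alternative 2; Player 2 gets 5, best alternative 4; Player 3 gets 2, best alternative 1. No profitable deviation — NE.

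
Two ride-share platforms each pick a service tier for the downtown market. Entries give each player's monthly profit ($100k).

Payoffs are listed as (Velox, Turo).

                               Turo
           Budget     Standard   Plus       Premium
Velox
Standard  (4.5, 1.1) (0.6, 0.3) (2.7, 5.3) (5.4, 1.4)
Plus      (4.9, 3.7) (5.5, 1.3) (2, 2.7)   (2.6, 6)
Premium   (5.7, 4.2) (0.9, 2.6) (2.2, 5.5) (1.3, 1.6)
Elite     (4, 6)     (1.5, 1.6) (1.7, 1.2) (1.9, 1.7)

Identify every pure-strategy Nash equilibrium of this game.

(Standard, Plus)

For each player, find the best response to each opponent profile; mutual best responses are the pure NE.
Velox against Budget: payoffs 4.5, 4.9, 5.7, 4 → best response Premium.
Velox against Standard: payoffs 0.6, 5.5, 0.9, 1.5 → best response Plus.
Velox against Plus: payoffs 2.7, 2, 2.2, 1.7 → best response Standard.
Velox against Premium: payoffs 5.4, 2.6, 1.3, 1.9 → best response Standard.
Turo against Standard: payoffs 1.1, 0.3, 5.3, 1.4 → best response Plus.
Turo against Plus: payoffs 3.7, 1.3, 2.7, 6 → best response Premium.
Turo against Premium: payoffs 4.2, 2.6, 5.5, 1.6 → best response Plus.
Turo against Elite: payoffs 6, 1.6, 1.2, 1.7 → best response Budget.
Mutual best responses: (Standard, Plus).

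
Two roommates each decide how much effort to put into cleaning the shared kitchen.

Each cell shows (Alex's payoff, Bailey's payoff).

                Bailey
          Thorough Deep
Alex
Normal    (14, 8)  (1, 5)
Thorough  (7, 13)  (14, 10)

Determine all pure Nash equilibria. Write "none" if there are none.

(Normal, Thorough)

Alex against Thorough: payoffs 14, 7 → best response Normal.
Alex against Deep: payoffs 1, 14 → best response Thorough.
Bailey against Normal: payoffs 8, 5 → best response Thorough.
Bailey against Thorough: payoffs 13, 10 → best response Thorough.
Mutual best responses: (Normal, Thorough).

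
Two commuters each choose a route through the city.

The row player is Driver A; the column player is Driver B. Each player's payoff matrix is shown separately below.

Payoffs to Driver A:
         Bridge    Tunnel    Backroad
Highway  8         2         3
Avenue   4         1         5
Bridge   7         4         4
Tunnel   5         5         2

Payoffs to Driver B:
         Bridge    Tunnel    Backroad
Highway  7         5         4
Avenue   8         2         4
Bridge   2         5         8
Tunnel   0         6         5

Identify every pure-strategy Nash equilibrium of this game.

(Highway, Bridge) and (Tunnel, Tunnel)

Driver A against Bridge: payoffs 8, 4, 7, 5 → best response Highway.
Driver A against Tunnel: payoffs 2, 1, 4, 5 → best response Tunnel.
Driver A against Backroad: payoffs 3, 5, 4, 2 → best response Avenue.
Driver B against Highway: payoffs 7, 5, 4 → best response Bridge.
Driver B against Avenue: payoffs 8, 2, 4 → best response Bridge.
Driver B against Bridge: payoffs 2, 5, 8 → best response Backroad.
Driver B against Tunnel: payoffs 0, 6, 5 → best response Tunnel.
Mutual best responses: (Highway, Bridge); (Tunnel, Tunnel).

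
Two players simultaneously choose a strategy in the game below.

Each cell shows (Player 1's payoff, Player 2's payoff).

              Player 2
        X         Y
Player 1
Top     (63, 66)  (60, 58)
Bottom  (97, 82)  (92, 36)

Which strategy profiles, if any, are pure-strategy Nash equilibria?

(Bottom, X)

Mark each player's best response to every combination of opponents' strategies; a profile where every player is best-responding is a pure Nash equilibrium.
Player 1 against X: payoffs 63, 97 → best response Bottom.
Player 1 against Y: payoffs 60, 92 → best response Bottom.
Player 2 against Top: payoffs 66, 58 → best response X.
Player 2 against Bottom: payoffs 82, 36 → best response X.
Mutual best responses: (Bottom, X).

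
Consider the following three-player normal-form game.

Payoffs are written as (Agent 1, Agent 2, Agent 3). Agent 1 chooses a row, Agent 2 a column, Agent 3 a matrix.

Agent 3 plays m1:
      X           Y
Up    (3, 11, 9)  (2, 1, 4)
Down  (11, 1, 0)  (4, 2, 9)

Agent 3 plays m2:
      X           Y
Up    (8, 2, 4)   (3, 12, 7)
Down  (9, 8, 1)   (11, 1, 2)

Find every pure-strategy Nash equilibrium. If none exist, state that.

(Down, X, m2) and (Down, Y, m1)

(Up, X, m1): Agent 1 can switch to Down (3 → 11). Not NE.
(Up, X, m2): Agent 1 can switch to Down (8 → 9). Not NE.
(Up, Y, m1): Agent 1 can switch to Down (2 → 4). Not NE.
(Up, Y, m2): Agent 1 can switch to Down (3 → 11). Not NE.
(Down, X, m1): Agent 2 can switch to Y (1 → 2). Not NE.
(Down, X, m2): Agent 1 gets 9, best alternative 8; Agent 2 gets 8, best alternative 1; Agent 3 gets 1, best alternative 0. No profitable deviation — NE.
(Down, Y, m1): Agent 1 gets 4, best alternative 2; Agent 2 gets 2, best alternative 1; Agent 3 gets 9, best alternative 2. No profitable deviation — NE.
(Down, Y, m2): Agent 2 can switch to X (1 → 8). Not NE.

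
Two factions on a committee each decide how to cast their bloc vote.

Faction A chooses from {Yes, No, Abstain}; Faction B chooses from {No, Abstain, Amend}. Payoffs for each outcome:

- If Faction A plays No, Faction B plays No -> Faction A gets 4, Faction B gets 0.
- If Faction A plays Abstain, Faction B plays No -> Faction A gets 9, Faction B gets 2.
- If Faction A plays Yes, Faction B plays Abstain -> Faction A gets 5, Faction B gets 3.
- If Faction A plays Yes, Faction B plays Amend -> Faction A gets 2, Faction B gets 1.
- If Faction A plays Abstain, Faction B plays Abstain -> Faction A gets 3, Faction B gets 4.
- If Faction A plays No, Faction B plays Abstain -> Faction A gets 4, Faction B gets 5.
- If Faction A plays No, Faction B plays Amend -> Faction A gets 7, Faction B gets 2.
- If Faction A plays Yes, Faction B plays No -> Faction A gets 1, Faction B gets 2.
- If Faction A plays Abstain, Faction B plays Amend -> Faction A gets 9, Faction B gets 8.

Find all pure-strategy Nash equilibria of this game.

Faction A against No: payoffs 1, 4, 9 → best response Abstain.
Faction A against Abstain: payoffs 5, 4, 3 → best response Yes.
Faction A against Amend: payoffs 2, 7, 9 → best response Abstain.
Faction B against Yes: payoffs 2, 3, 1 → best response Abstain.
Faction B against No: payoffs 0, 5, 2 → best response Abstain.
Faction B against Abstain: payoffs 2, 4, 8 → best response Amend.
Mutual best responses: (Yes, Abstain); (Abstain, Amend).

(Yes, Abstain), (Abstain, Amend)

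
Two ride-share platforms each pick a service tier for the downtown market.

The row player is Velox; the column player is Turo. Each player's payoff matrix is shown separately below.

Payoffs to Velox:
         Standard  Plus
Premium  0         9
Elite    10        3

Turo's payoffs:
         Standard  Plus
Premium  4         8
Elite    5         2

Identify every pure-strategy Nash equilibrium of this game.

Velox against Standard: payoffs 0, 10 → best response Elite.
Velox against Plus: payoffs 9, 3 → best response Premium.
Turo against Premium: payoffs 4, 8 → best response Plus.
Turo against Elite: payoffs 5, 2 → best response Standard.
Mutual best responses: (Premium, Plus); (Elite, Standard).

(Premium, Plus) and (Elite, Standard)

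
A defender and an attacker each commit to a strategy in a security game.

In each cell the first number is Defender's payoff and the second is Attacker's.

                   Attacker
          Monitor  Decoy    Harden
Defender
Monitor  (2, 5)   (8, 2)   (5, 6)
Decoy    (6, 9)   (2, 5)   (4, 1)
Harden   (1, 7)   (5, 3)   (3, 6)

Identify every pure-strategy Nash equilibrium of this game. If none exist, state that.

Defender against Monitor: payoffs 2, 6, 1 → best response Decoy.
Defender against Decoy: payoffs 8, 2, 5 → best response Monitor.
Defender against Harden: payoffs 5, 4, 3 → best response Monitor.
Attacker against Monitor: payoffs 5, 2, 6 → best response Harden.
Attacker against Decoy: payoffs 9, 5, 1 → best response Monitor.
Attacker against Harden: payoffs 7, 3, 6 → best response Monitor.
Mutual best responses: (Monitor, Harden); (Decoy, Monitor).

The pure Nash equilibria are (Monitor, Harden) and (Decoy, Monitor).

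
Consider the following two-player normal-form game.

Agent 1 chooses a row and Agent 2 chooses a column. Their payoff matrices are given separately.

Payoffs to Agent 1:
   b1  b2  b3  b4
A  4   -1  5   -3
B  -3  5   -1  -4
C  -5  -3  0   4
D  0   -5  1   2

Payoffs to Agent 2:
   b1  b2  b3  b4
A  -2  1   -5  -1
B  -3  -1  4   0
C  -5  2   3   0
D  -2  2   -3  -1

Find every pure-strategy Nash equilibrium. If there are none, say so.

There is no pure-strategy Nash equilibrium.

For each player, find the best response to each opponent profile; mutual best responses are the pure NE.
Agent 1 against b1: payoffs 4, -3, -5, 0 → best response A.
Agent 1 against b2: payoffs -1, 5, -3, -5 → best response B.
Agent 1 against b3: payoffs 5, -1, 0, 1 → best response A.
Agent 1 against b4: payoffs -3, -4, 4, 2 → best response C.
Agent 2 against A: payoffs -2, 1, -5, -1 → best response b2.
Agent 2 against B: payoffs -3, -1, 4, 0 → best response b3.
Agent 2 against C: payoffs -5, 2, 3, 0 → best response b3.
Agent 2 against D: payoffs -2, 2, -3, -1 → best response b2.
No profile is a mutual best response for all players.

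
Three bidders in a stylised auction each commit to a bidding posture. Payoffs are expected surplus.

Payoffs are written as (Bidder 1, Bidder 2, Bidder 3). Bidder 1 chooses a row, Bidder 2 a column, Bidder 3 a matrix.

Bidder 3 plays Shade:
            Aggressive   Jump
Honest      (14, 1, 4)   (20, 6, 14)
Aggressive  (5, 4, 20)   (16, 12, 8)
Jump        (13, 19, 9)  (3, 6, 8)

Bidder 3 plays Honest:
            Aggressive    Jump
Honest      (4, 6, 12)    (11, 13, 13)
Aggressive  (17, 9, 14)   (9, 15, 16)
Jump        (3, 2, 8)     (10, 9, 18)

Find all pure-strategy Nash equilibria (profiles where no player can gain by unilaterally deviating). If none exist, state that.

The unique pure-strategy Nash equilibrium is (Honest, Jump, Shade).

Bidder 1 against (Aggressive, Shade): payoffs 14, 5, 13 → best response Honest.
Bidder 1 against (Aggressive, Honest): payoffs 4, 17, 3 → best response Aggressive.
Bidder 1 against (Jump, Shade): payoffs 20, 16, 3 → best response Honest.
Bidder 1 against (Jump, Honest): payoffs 11, 9, 10 → best response Honest.
Bidder 2 against (Honest, Shade): payoffs 1, 6 → best response Jump.
Bidder 2 against (Honest, Honest): payoffs 6, 13 → best response Jump.
Bidder 2 against (Aggressive, Shade): payoffs 4, 12 → best response Jump.
Bidder 2 against (Aggressive, Honest): payoffs 9, 15 → best response Jump.
Bidder 2 against (Jump, Shade): payoffs 19, 6 → best response Aggressive.
Bidder 2 against (Jump, Honest): payoffs 2, 9 → best response Jump.
Bidder 3 against (Honest, Aggressive): payoffs 4, 12 → best response Honest.
Bidder 3 against (Honest, Jump): payoffs 14, 13 → best response Shade.
Bidder 3 against (Aggressive, Aggressive): payoffs 20, 14 → best response Shade.
Bidder 3 against (Aggressive, Jump): payoffs 8, 16 → best response Honest.
Bidder 3 against (Jump, Aggressive): payoffs 9, 8 → best response Shade.
Bidder 3 against (Jump, Jump): payoffs 8, 18 → best response Honest.
Mutual best responses: (Honest, Jump, Shade).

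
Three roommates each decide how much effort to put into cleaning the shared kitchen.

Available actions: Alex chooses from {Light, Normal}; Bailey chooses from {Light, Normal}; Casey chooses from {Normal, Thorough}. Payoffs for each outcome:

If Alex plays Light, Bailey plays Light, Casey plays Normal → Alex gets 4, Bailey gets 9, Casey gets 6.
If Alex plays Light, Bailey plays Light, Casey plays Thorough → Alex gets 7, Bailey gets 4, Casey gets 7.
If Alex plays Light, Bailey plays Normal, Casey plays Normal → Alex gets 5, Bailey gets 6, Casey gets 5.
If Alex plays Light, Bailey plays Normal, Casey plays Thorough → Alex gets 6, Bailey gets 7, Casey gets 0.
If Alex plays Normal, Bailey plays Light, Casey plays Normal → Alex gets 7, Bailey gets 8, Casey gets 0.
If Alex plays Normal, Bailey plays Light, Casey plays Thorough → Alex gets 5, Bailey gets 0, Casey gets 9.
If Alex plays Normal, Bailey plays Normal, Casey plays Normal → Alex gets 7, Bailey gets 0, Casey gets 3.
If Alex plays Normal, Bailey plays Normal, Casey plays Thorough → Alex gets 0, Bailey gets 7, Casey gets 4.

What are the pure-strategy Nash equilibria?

For each strategy profile, look for a profitable unilateral deviation.
(Light, Light, Normal): Alex can switch to Normal (4 → 7). Not NE.
(Light, Light, Thorough): Bailey can switch to Normal (4 → 7). Not NE.
(Light, Normal, Normal): Alex can switch to Normal (5 → 7). Not NE.
(Light, Normal, Thorough): Casey can switch to Normal (0 → 5). Not NE.
(Normal, Light, Normal): Casey can switch to Thorough (0 → 9). Not NE.
(Normal, Light, Thorough): Alex can switch to Light (5 → 7). Not NE.
(Normal, Normal, Normal): Bailey can switch to Light (0 → 8). Not NE.
(Normal, Normal, Thorough): Alex can switch to Light (0 → 6). Not NE.

There is no pure-strategy Nash equilibrium.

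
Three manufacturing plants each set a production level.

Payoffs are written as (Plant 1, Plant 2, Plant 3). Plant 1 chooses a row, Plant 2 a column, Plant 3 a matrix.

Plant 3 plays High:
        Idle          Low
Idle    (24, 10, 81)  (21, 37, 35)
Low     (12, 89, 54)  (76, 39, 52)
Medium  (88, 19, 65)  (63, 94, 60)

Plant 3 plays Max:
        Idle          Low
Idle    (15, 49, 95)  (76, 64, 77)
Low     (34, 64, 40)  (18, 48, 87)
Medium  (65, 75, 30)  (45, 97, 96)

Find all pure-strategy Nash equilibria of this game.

(Idle, Idle, High): Plant 1 can switch to Medium (24 → 88). Not NE.
(Idle, Idle, Max): Plant 1 can switch to Low (15 → 34). Not NE.
(Idle, Low, High): Plant 1 can switch to Low (21 → 76). Not NE.
(Idle, Low, Max): Plant 1 gets 76, best alternative 45; Plant 2 gets 64, best alternative 49; Plant 3 gets 77, best alternative 35. No profitable deviation — NE.
(Low, Idle, High): Plant 1 can switch to Idle (12 → 24). Not NE.
(Low, Idle, Max): Plant 1 can switch to Medium (34 → 65). Not NE.
(Low, Low, High): Plant 2 can switch to Idle (39 → 89). Not NE.
(Low, Low, Max): Plant 1 can switch to Idle (18 → 76). Not NE.
(Medium, Idle, High): Plant 2 can switch to Low (19 → 94). Not NE.
(Medium, Idle, Max): Plant 2 can switch to Low (75 → 97). Not NE.
(Medium, Low, High): Plant 1 can switch to Low (63 → 76). Not NE.
(The remaining 1 profile has a profitable deviation by the same check.)

(Idle, Low, Max)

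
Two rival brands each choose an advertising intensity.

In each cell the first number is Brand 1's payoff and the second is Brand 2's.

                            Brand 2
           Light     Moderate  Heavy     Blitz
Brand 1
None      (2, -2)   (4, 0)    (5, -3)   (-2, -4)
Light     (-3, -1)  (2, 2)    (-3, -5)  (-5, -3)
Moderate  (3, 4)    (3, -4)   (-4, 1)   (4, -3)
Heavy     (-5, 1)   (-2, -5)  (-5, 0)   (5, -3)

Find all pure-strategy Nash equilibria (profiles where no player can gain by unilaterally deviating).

Brand 1 against Light: payoffs 2, -3, 3, -5 → best response Moderate.
Brand 1 against Moderate: payoffs 4, 2, 3, -2 → best response None.
Brand 1 against Heavy: payoffs 5, -3, -4, -5 → best response None.
Brand 1 against Blitz: payoffs -2, -5, 4, 5 → best response Heavy.
Brand 2 against None: payoffs -2, 0, -3, -4 → best response Moderate.
Brand 2 against Light: payoffs -1, 2, -5, -3 → best response Moderate.
Brand 2 against Moderate: payoffs 4, -4, 1, -3 → best response Light.
Brand 2 against Heavy: payoffs 1, -5, 0, -3 → best response Light.
Mutual best responses: (None, Moderate); (Moderate, Light).

Pure-strategy Nash equilibria: (None, Moderate), (Moderate, Light)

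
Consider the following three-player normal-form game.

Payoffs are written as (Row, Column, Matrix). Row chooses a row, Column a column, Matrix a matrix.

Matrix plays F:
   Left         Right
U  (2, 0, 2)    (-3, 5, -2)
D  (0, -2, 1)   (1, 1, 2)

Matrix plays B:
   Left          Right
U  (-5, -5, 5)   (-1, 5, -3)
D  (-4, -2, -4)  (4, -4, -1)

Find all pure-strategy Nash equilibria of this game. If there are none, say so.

Row against (Left, F): payoffs 2, 0 → best response U.
Row against (Left, B): payoffs -5, -4 → best response D.
Row against (Right, F): payoffs -3, 1 → best response D.
Row against (Right, B): payoffs -1, 4 → best response D.
Column against (U, F): payoffs 0, 5 → best response Right.
Column against (U, B): payoffs -5, 5 → best response Right.
Column against (D, F): payoffs -2, 1 → best response Right.
Column against (D, B): payoffs -2, -4 → best response Left.
Matrix against (U, Left): payoffs 2, 5 → best response B.
Matrix against (U, Right): payoffs -2, -3 → best response F.
Matrix against (D, Left): payoffs 1, -4 → best response F.
Matrix against (D, Right): payoffs 2, -1 → best response F.
Mutual best responses: (D, Right, F).

Pure NE: (D, Right, F)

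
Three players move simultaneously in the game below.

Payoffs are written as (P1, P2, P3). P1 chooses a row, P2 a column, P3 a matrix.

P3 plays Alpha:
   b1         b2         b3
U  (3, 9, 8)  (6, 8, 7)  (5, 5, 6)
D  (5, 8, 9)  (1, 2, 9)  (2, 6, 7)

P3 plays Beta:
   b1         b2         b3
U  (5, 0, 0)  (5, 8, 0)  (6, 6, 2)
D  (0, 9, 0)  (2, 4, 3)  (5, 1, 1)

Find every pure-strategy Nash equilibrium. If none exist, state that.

Pure NE: (D, b1, Alpha)

(U, b1, Alpha): P1 can switch to D (3 → 5). Not NE.
(U, b1, Beta): P2 can switch to b2 (0 → 8). Not NE.
(U, b2, Alpha): P2 can switch to b1 (8 → 9). Not NE.
(U, b2, Beta): P3 can switch to Alpha (0 → 7). Not NE.
(U, b3, Alpha): P2 can switch to b1 (5 → 9). Not NE.
(U, b3, Beta): P2 can switch to b2 (6 → 8). Not NE.
(D, b1, Alpha): P1 gets 5, best alternative 3; P2 gets 8, best alternative 6; P3 gets 9, best alternative 0. No profitable deviation — NE.
(D, b1, Beta): P1 can switch to U (0 → 5). Not NE.
(D, b2, Alpha): P1 can switch to U (1 → 6). Not NE.
(D, b2, Beta): P1 can switch to U (2 → 5). Not NE.
(D, b3, Alpha): P1 can switch to U (2 → 5). Not NE.
(D, b3, Beta): P1 can switch to U (5 → 6). Not NE.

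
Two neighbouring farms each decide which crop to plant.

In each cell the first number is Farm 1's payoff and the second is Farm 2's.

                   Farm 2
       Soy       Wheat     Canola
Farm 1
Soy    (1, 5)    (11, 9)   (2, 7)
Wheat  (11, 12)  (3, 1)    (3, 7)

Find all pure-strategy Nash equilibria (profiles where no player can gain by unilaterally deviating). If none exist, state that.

Pure-strategy Nash equilibria: (Soy, Wheat) and (Wheat, Soy)

For each player, find the best response to each opponent profile; mutual best responses are the pure NE.
Farm 1 against Soy: payoffs 1, 11 → best response Wheat.
Farm 1 against Wheat: payoffs 11, 3 → best response Soy.
Farm 1 against Canola: payoffs 2, 3 → best response Wheat.
Farm 2 against Soy: payoffs 5, 9, 7 → best response Wheat.
Farm 2 against Wheat: payoffs 12, 1, 7 → best response Soy.
Mutual best responses: (Soy, Wheat); (Wheat, Soy).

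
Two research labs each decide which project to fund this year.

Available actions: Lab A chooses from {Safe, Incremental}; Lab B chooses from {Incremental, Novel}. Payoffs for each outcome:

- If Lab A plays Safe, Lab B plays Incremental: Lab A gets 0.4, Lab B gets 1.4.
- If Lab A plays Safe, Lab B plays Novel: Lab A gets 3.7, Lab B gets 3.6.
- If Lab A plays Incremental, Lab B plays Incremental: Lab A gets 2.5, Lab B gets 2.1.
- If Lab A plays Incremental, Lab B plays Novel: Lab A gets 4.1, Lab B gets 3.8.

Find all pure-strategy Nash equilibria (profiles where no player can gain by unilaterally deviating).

Lab A against Incremental: payoffs 0.4, 2.5 → best response Incremental.
Lab A against Novel: payoffs 3.7, 4.1 → best response Incremental.
Lab B against Safe: payoffs 1.4, 3.6 → best response Novel.
Lab B against Incremental: payoffs 2.1, 3.8 → best response Novel.
Mutual best responses: (Incremental, Novel).

(Incremental, Novel)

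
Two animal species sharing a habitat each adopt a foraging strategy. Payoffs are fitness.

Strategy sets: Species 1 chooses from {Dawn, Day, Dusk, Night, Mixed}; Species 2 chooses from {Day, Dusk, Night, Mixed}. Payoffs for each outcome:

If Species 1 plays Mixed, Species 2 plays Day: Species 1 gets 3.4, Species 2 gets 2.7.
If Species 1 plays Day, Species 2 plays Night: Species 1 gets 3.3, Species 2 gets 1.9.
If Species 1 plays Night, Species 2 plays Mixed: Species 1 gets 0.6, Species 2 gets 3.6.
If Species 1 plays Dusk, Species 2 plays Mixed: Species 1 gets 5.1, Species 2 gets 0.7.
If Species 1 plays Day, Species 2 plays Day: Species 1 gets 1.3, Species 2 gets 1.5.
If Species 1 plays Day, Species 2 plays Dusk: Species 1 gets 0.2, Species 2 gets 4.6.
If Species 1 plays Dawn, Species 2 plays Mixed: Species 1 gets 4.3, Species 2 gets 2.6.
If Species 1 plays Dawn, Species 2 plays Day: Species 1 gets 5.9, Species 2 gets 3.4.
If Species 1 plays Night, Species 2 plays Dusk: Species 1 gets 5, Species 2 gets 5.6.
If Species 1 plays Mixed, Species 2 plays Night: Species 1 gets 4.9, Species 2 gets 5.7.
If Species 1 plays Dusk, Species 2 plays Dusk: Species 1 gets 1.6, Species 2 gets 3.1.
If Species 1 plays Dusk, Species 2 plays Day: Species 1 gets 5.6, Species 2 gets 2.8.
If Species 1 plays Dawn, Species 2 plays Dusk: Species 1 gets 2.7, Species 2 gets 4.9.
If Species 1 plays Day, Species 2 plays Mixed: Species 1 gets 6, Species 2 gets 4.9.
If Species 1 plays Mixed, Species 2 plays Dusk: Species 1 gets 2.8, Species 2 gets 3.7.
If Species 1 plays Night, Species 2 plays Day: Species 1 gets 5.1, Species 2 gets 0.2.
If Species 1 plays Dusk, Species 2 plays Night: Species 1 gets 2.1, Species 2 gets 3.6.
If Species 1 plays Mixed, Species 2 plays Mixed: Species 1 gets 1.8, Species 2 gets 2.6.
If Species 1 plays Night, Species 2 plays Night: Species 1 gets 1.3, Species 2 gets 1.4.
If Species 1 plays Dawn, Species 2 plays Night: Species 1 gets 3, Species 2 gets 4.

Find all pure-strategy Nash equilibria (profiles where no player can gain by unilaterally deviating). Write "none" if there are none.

Species 1 against Day: payoffs 5.9, 1.3, 5.6, 5.1, 3.4 → best response Dawn.
Species 1 against Dusk: payoffs 2.7, 0.2, 1.6, 5, 2.8 → best response Night.
Species 1 against Night: payoffs 3, 3.3, 2.1, 1.3, 4.9 → best response Mixed.
Species 1 against Mixed: payoffs 4.3, 6, 5.1, 0.6, 1.8 → best response Day.
Species 2 against Dawn: payoffs 3.4, 4.9, 4, 2.6 → best response Dusk.
Species 2 against Day: payoffs 1.5, 4.6, 1.9, 4.9 → best response Mixed.
Species 2 against Dusk: payoffs 2.8, 3.1, 3.6, 0.7 → best response Night.
Species 2 against Night: payoffs 0.2, 5.6, 1.4, 3.6 → best response Dusk.
Species 2 against Mixed: payoffs 2.7, 3.7, 5.7, 2.6 → best response Night.
Mutual best responses: (Day, Mixed); (Night, Dusk); (Mixed, Night).

The pure Nash equilibria are (Day, Mixed); (Night, Dusk); (Mixed, Night).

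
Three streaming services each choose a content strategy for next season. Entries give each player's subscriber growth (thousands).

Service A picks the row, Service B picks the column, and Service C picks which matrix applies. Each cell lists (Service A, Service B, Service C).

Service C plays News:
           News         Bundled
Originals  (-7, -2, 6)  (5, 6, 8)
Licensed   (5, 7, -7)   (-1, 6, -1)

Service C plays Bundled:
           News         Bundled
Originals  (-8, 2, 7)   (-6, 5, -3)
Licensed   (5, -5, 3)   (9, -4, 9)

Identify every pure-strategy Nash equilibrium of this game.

The pure Nash equilibria are (Originals, Bundled, News) and (Licensed, Bundled, Bundled).

Service A against (News, News): payoffs -7, 5 → best response Licensed.
Service A against (News, Bundled): payoffs -8, 5 → best response Licensed.
Service A against (Bundled, News): payoffs 5, -1 → best response Originals.
Service A against (Bundled, Bundled): payoffs -6, 9 → best response Licensed.
Service B against (Originals, News): payoffs -2, 6 → best response Bundled.
Service B against (Originals, Bundled): payoffs 2, 5 → best response Bundled.
Service B against (Licensed, News): payoffs 7, 6 → best response News.
Service B against (Licensed, Bundled): payoffs -5, -4 → best response Bundled.
Service C against (Originals, News): payoffs 6, 7 → best response Bundled.
Service C against (Originals, Bundled): payoffs 8, -3 → best response News.
Service C against (Licensed, News): payoffs -7, 3 → best response Bundled.
Service C against (Licensed, Bundled): payoffs -1, 9 → best response Bundled.
Mutual best responses: (Originals, Bundled, News); (Licensed, Bundled, Bundled).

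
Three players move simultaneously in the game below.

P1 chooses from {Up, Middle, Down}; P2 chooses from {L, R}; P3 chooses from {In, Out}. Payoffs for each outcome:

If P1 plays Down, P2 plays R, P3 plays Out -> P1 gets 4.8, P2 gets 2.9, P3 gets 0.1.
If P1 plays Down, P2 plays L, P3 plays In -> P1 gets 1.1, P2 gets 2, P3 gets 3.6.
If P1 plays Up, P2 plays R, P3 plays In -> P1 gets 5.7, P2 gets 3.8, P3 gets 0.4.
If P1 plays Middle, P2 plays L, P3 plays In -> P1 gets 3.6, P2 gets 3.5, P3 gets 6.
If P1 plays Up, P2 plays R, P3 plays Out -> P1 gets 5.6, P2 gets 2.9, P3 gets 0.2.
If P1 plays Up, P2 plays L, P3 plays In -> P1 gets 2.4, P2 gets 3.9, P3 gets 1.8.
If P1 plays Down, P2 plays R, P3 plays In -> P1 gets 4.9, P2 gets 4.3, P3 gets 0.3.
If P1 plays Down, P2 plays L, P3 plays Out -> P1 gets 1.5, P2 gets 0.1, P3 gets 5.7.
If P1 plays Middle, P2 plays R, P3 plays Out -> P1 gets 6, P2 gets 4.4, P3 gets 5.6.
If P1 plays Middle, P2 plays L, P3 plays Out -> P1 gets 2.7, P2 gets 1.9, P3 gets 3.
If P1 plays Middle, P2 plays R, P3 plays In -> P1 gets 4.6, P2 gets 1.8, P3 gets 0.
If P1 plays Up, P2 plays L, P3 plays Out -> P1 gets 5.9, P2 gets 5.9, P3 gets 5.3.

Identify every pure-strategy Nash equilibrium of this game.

The pure Nash equilibria are (Up, L, Out); (Middle, L, In); (Middle, R, Out).

Check each profile: it is a Nash equilibrium iff no player can strictly gain by switching unilaterally.
(Up, L, In): P1 can switch to Middle (2.4 → 3.6). Not NE.
(Up, L, Out): P1 gets 5.9, best alternative 2.7; P2 gets 5.9, best alternative 2.9; P3 gets 5.3, best alternative 1.8. No profitable deviation — NE.
(Up, R, In): P2 can switch to L (3.8 → 3.9). Not NE.
(Up, R, Out): P1 can switch to Middle (5.6 → 6). Not NE.
(Middle, L, In): P1 gets 3.6, best alternative 2.4; P2 gets 3.5, best alternative 1.8; P3 gets 6, best alternative 3. No profitable deviation — NE.
(Middle, L, Out): P1 can switch to Up (2.7 → 5.9). Not NE.
(Middle, R, In): P1 can switch to Up (4.6 → 5.7). Not NE.
(Middle, R, Out): P1 gets 6, best alternative 5.6; P2 gets 4.4, best alternative 1.9; P3 gets 5.6, best alternative 0. No profitable deviation — NE.
(Down, L, In): P1 can switch to Up (1.1 → 2.4). Not NE.
(The remaining 3 profiles each have a profitable deviation by the same check.)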